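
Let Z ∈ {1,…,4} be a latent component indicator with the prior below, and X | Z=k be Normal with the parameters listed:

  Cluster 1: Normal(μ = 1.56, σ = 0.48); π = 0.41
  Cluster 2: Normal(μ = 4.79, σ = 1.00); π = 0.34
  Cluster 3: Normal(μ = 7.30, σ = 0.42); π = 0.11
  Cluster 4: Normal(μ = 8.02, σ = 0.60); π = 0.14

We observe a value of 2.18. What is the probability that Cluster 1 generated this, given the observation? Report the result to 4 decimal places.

0.9705

The responsibility of component k is w_k f_k(x) divided by Σ_j w_j f_j(x).
Component likelihoods at x = 2.18:
  f_1 = 0.360894
  f_2 = 0.0132337
  f_3 = 5.10395e-33
  f_4 = 1.7812e-21
Multiply by the mixture weights:
  w_1·f_1 = 0.41 × 0.360894 = 0.147967
  w_2·f_2 = 0.34 × 0.0132337 = 0.00449946
  w_3·f_3 = 0.11 × 5.10395e-33 = 5.61435e-34
  w_4·f_4 = 0.14 × 1.7812e-21 = 2.49367e-22
Denominator: 0.147967 + 0.00449946 + 5.61435e-34 + 2.49367e-22 = 0.152466
P(Cluster 1 | the observation) ≈ 0.9705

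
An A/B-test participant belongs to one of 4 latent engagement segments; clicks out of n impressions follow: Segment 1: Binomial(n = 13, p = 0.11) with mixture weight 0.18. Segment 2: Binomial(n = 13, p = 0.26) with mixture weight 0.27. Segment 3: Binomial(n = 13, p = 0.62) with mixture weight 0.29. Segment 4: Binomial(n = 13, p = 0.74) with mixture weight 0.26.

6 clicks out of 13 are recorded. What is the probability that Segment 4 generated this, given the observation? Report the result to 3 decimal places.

By Bayes' theorem, P(k | x) = π_k f_k(x) / Σ_j π_j f_j(x).
Component likelihoods at x = 6 clicks out of 13:
  p_1 = 0.00134463
  p_2 = 0.0644139
  p_3 = 0.11152
  p_4 = 0.0226319
Prior × likelihood for each component:
  π_1·p_1 = 0.18 × 0.00134463 = 0.000242034
  π_2·p_2 = 0.27 × 0.0644139 = 0.0173917
  π_3·p_3 = 0.29 × 0.11152 = 0.0323408
  π_4·p_4 = 0.26 × 0.0226319 = 0.00588429
Marginal: 0.000242034 + 0.0173917 + 0.0323408 + 0.00588429 = 0.0558589
P(Segment 4 | x) ≈ 0.105

0.105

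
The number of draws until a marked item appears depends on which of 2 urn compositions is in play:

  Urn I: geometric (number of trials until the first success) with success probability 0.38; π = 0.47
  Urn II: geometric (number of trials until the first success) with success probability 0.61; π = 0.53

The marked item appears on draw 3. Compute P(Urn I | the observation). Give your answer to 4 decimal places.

Posterior ∝ prior × likelihood, so P(k | x) ∝ w_k f_k(x); normalise over all components.
Component likelihoods at x = 3:
  L_I = 0.38·(1−0.38)^2 = 0.38·0.3844 = 0.146072
  L_II = 0.61·(1−0.61)^2 = 0.61·0.1521 = 0.092781
Unnormalised posteriors:
  w_I·L_I = 0.47 × 0.146072 = 0.0686538
  w_II·L_II = 0.53 × 0.092781 = 0.0491739
Evidence: 0.0686538 + 0.0491739 = 0.117828
So the posterior for Urn I is 0.0686538 / 0.117828 ≈ 0.5827.

0.5827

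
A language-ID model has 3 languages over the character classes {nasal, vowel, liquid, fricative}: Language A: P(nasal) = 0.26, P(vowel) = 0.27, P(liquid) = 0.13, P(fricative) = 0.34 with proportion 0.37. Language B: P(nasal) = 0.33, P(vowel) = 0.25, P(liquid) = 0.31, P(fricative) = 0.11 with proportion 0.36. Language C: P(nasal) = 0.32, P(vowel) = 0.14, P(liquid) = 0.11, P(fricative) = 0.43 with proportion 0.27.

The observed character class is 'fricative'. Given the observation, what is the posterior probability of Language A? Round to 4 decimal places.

0.4469

Apply Bayes' rule: the posterior for each component is proportional to its prior times its likelihood at x.
Categorical probabilities:
  p_A = 0.34
  p_B = 0.11
  p_C = 0.43
Unnormalised posteriors:
  w_A·p_A = 0.37 × 0.34 = 0.1258
  w_B·p_B = 0.36 × 0.11 = 0.0396
  w_C·p_C = 0.27 × 0.43 = 0.1161
Normaliser: 0.1258 + 0.0396 + 0.1161 = 0.2815
P(Language A | data) = 0.1258 / 0.2815 ≈ 0.4469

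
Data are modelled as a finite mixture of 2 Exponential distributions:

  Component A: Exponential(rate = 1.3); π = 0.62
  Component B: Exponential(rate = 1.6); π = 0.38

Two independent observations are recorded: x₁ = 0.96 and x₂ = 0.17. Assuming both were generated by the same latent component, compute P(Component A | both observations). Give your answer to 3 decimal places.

The responsibility of component k is π_k f_k(x) divided by Σ_j π_j f_j(x).
Since both observations come from the same component, the likelihood for component k is f_k(x₁)·f_k(x₂).
  f_A = [1.3·e^(−1.3·0.96) = 1.3·e^(−1.2480) = 0.373202] × [1.04223] = 0.388963
  f_B = [1.6·e^(−1.6·0.96) = 1.6·e^(−1.5360) = 0.344385] × [1.21897] = 0.419793
Multiply by the mixture weights:
  π_A·f_A = 0.62 × 0.388963 = 0.241157
  π_B·f_B = 0.38 × 0.419793 = 0.159521
Marginal: 0.241157 + 0.159521 = 0.400678
P(Component A | data) ≈ 0.602

0.602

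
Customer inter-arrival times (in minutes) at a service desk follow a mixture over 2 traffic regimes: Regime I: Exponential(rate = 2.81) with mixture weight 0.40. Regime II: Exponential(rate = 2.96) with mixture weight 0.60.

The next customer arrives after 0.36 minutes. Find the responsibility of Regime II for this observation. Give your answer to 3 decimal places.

0.600

By Bayes' theorem, P(k | x) = π_k f_k(x) / Σ_j π_j f_j(x).
Component likelihoods at x = 0.36 minutes:
  p_I = 2.81·e^(−2.81·0.36) = 2.81·e^(−1.0116) = 1.02182
  p_II = 2.96·e^(−2.96·0.36) = 2.96·e^(−1.0656) = 1.01978
Unnormalised posteriors:
  π_I·p_I = 0.40 × 1.02182 = 0.408728
  π_II·p_II = 0.60 × 1.01978 = 0.611869
Normaliser: 0.408728 + 0.611869 = 1.0206
P(Regime II | the observation) ≈ 0.600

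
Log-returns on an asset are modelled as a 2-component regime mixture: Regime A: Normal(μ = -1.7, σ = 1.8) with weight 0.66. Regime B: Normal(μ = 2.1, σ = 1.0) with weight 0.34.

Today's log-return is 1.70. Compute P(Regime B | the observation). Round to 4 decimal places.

Apply Bayes' rule: the posterior for each component is proportional to its prior times its likelihood at x.
Component likelihoods at x = 1.70:
  p_A = (1/(1.8·√(2π)))·exp(−(1.70−-1.7)²/(2·1.8²)) = 0.221635·exp(-1.78395) = 0.0372287
  p_B = (1/(1.0·√(2π)))·exp(−(1.70−2.1)²/(2·1.0²)) = 0.398942·exp(-0.08000) = 0.36827
Multiply by the mixture weights:
  P(Z=A)·p_A = 0.66 × 0.0372287 = 0.0245709
  P(Z=B)·p_B = 0.34 × 0.36827 = 0.125212
Sum: 0.0245709 + 0.125212 = 0.149783
So the posterior for Regime B is 0.125212 / 0.149783 ≈ 0.8360.

0.8360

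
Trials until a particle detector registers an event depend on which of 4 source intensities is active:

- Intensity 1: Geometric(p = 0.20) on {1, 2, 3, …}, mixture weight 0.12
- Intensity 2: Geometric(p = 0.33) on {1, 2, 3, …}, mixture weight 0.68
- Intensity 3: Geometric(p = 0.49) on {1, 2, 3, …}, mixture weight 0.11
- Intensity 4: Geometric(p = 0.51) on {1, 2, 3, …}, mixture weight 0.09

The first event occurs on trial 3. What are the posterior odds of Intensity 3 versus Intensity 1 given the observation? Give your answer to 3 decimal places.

0.913

Since P(k|x) ∝ π_k f_k(x), the posterior odds are π_i f_i(x) / (π_j f_j(x)).
Evaluate each component's likelihood at the observed value:
  f_1 = 0.128
  f_2 = 0.148137
  f_3 = 0.127449
  f_4 = 0.122451
Odds = (0.11/0.12) × (0.127449/0.128) = 0.916667 × 0.995695 ≈ 0.913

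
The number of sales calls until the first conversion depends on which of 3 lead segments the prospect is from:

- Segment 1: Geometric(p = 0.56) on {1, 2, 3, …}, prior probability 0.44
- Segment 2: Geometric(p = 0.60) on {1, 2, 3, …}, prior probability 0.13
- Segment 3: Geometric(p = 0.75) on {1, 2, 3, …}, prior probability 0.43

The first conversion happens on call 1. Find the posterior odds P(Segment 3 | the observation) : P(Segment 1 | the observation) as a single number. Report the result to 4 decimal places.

Only the two components matter; the odds are (w_i f_i(x)) / (w_j f_j(x)).
Evaluate each component's likelihood at the observed value:
  f_1 = 0.56
  f_2 = 0.6
  f_3 = 0.75
Posterior odds = (w_3·f_3) / (w_1·f_1) = (0.43·0.75) / (0.44·0.56) = 0.3225 / 0.2464 ≈ 1.3088

1.3088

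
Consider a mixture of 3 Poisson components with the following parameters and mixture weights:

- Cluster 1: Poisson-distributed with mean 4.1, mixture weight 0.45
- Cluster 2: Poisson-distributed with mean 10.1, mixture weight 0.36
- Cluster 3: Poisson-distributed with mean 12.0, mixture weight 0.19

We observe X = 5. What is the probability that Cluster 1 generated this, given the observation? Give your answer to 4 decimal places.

The responsibility of component k is P(Z=k) f_k(x) divided by Σ_j P(Z=j) f_j(x).
Evaluate each component's likelihood at the observed value:
  f_1 = e^(−4.1)·4.1^5/5! = 0.160004
  f_2 = e^(−10.1)·10.1^5/5! = 0.0359792
  f_3 = e^(−12.0)·12.0^5/5! = 0.0127406
Unnormalised posteriors:
  P(Z=1)·f_1 = 0.45 × 0.160004 = 0.0720018
  P(Z=2)·f_2 = 0.36 × 0.0359792 = 0.0129525
  P(Z=3)·f_3 = 0.19 × 0.0127406 = 0.00242072
Denominator: 0.0720018 + 0.0129525 + 0.00242072 = 0.087375
P(Cluster 1 | x) ≈ 0.8241

0.8241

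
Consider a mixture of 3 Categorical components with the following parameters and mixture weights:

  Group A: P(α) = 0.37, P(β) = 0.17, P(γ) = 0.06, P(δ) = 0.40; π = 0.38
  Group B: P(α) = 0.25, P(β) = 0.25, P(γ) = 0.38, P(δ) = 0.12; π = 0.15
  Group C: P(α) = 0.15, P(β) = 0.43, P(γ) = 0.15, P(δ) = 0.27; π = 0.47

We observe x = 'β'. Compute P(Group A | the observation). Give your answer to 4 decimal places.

0.2124

Apply Bayes' rule: the posterior for each component is proportional to its prior times its likelihood at x.
Categorical probabilities:
  f_A = P(β | comp) = 0.17
  f_B = P(β | comp) = 0.25
  f_C = P(β | comp) = 0.43
Prior × likelihood for each component:
  π_A·f_A = 0.38 × 0.17 = 0.0646
  π_B·f_B = 0.15 × 0.25 = 0.0375
  π_C·f_C = 0.47 × 0.43 = 0.2021
Marginal: 0.0646 + 0.0375 + 0.2021 = 0.3042
Responsibility of Group A: 0.0646 / 0.3042 ≈ 0.2124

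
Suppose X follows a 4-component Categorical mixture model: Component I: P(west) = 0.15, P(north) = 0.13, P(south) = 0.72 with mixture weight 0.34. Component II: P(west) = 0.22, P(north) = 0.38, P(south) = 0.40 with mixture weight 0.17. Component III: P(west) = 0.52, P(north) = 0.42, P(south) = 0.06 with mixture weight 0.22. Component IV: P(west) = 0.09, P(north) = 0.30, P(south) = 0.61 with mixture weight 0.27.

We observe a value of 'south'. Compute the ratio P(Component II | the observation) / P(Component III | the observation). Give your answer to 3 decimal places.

5.152

Only the two components matter; the odds are (P(Z=i) f_i(x)) / (P(Z=j) f_j(x)).
Evaluate each component's likelihood at the observed value:
  L_I = 0.72
  L_II = 0.4
  L_III = 0.06
  L_IV = 0.61
Odds = (0.17/0.22) × (0.4/0.06) = 0.772727 × 6.66667 ≈ 5.152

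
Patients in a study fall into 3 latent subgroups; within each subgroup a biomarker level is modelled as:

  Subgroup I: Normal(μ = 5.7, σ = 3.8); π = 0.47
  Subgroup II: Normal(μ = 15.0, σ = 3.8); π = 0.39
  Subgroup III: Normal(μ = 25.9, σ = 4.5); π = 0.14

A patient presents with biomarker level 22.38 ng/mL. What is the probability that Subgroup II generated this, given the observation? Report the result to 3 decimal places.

P(component k | x) = π_k·f_k(x) / marginal(x), where marginal(x) = Σ_j π_j·f_j(x).
Evaluate each component's likelihood at the observed value:
  p_I = 6.87459e-06
  p_II = 0.0159256
  p_III = 0.0652877
Weight by the priors:
  π_I·p_I = 0.47 × 6.87459e-06 = 3.23106e-06
  π_II·p_II = 0.39 × 0.0159256 = 0.00621099
  π_III·p_III = 0.14 × 0.0652877 = 0.00914028
Denominator: 3.23106e-06 + 0.00621099 + 0.00914028 = 0.0153545
P(Subgroup II | x) ≈ 0.405

0.405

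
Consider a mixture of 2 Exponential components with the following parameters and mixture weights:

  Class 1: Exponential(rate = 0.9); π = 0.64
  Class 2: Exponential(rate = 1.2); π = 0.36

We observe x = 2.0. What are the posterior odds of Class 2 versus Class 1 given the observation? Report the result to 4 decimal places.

0.4116

Posterior odds = (w_i f_i(x)) / (w_j f_j(x)); the normalising sum cancels.
Component likelihoods at x = 2.0:
  p_1 = 0.9·e^(−0.9·2.0) = 0.9·e^(−1.8000) = 0.148769
  p_2 = 1.2·e^(−1.2·2.0) = 1.2·e^(−2.4000) = 0.108862
0.0391902 / 0.0952122 ≈ 0.4116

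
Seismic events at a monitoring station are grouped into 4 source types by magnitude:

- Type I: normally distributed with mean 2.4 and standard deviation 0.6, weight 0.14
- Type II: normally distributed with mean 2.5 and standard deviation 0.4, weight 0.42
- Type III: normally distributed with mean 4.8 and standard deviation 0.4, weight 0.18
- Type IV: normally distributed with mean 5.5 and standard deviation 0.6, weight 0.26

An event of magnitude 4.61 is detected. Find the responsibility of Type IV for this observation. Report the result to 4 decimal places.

0.2639

Posterior ∝ prior × likelihood, so P(k | x) ∝ π_k f_k(x); normalise over all components.
Component likelihoods at x = 4.61:
  p_I = 0.000752895
  p_II = 9.04883e-07
  p_III = 0.890956
  p_IV = 0.221297
Weight by the priors:
  π_I·p_I = 0.14 × 0.000752895 = 0.000105405
  π_II·p_II = 0.42 × 9.04883e-07 = 3.80051e-07
  π_III·p_III = 0.18 × 0.890956 = 0.160372
  π_IV·p_IV = 0.26 × 0.221297 = 0.0575371
Denominator: 0.000105405 + 3.80051e-07 + 0.160372 + 0.0575371 = 0.218015
So the posterior for Type IV is 0.0575371 / 0.218015 ≈ 0.2639.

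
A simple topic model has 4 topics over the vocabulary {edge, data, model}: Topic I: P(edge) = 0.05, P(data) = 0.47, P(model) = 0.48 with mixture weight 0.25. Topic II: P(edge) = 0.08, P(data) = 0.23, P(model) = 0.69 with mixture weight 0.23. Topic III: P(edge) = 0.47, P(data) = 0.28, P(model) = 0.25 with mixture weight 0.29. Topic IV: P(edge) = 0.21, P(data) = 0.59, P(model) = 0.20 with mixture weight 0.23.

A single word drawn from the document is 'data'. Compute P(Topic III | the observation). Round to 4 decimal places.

By Bayes' theorem, P(k | x) = π_k f_k(x) / Σ_j π_j f_j(x).
Categorical probabilities:
  L_I = P(data | comp) = 0.47
  L_II = P(data | comp) = 0.23
  L_III = P(data | comp) = 0.28
  L_IV = P(data | comp) = 0.59
Weight by the priors:
  π_I·L_I = 0.25 × 0.47 = 0.1175
  π_II·L_II = 0.23 × 0.23 = 0.0529
  π_III·L_III = 0.29 × 0.28 = 0.0812
  π_IV·L_IV = 0.23 × 0.59 = 0.1357
Marginal: 0.1175 + 0.0529 + 0.0812 + 0.1357 = 0.3873
Responsibility of Topic III: 0.0812 / 0.3873 ≈ 0.2097

0.2097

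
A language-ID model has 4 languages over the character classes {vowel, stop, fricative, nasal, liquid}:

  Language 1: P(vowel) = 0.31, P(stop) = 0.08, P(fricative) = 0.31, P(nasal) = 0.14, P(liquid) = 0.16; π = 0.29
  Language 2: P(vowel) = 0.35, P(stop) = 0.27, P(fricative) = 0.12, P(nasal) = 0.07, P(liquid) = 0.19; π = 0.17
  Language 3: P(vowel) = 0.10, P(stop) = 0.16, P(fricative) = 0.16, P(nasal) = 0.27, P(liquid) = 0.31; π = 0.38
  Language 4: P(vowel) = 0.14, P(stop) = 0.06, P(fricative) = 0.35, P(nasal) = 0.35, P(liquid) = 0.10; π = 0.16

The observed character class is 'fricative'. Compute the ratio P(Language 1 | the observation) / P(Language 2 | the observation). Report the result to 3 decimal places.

4.407

Since P(k|x) ∝ π_k f_k(x), the posterior odds are π_i f_i(x) / (π_j f_j(x)).
Evaluate each component's likelihood at the observed value:
  p_1 = P(fricative | comp) = 0.31
  p_2 = P(fricative | comp) = 0.12
  p_3 = P(fricative | comp) = 0.16
  p_4 = P(fricative | comp) = 0.35
0.0899 / 0.0204 ≈ 4.407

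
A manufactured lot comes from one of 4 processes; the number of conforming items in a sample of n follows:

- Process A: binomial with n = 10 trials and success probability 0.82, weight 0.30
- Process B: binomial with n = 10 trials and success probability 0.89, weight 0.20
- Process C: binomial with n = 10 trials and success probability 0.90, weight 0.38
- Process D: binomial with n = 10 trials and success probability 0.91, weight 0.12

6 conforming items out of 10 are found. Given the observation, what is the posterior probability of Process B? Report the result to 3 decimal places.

P(component k | x) = π_k·f_k(x) / marginal(x), where marginal(x) = Σ_j π_j·f_j(x).
Evaluate each component's likelihood at the observed value:
  f_A = 0.0670181
  f_B = 0.0152802
  f_C = 0.0111603
  f_D = 0.00782416
Prior × likelihood for each component:
  π_A·f_A = 0.30 × 0.0670181 = 0.0201054
  π_B·f_B = 0.20 × 0.0152802 = 0.00305605
  π_C·f_C = 0.38 × 0.0111603 = 0.0042409
  π_D·f_D = 0.12 × 0.00782416 = 0.000938899
Sum: 0.0201054 + 0.00305605 + 0.0042409 + 0.000938899 = 0.0283413
Responsibility of Process B: 0.00305605 / 0.0283413 ≈ 0.108

0.108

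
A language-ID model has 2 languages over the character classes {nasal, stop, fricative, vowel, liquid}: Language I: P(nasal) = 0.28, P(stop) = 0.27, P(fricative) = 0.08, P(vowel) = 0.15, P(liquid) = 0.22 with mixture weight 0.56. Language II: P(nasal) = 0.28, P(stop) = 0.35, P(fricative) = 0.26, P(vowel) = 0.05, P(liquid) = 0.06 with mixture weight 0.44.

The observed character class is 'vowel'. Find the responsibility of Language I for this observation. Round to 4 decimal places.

0.7925

The responsibility of component k is π_k f_k(x) divided by Σ_j π_j f_j(x).
Categorical probabilities:
  p_I = 0.15
  p_II = 0.05
Unnormalised posteriors:
  π_I·p_I = 0.56 × 0.15 = 0.084
  π_II·p_II = 0.44 × 0.05 = 0.022
Marginal: 0.084 + 0.022 = 0.106
So the posterior for Language I is 0.084 / 0.106 ≈ 0.7925.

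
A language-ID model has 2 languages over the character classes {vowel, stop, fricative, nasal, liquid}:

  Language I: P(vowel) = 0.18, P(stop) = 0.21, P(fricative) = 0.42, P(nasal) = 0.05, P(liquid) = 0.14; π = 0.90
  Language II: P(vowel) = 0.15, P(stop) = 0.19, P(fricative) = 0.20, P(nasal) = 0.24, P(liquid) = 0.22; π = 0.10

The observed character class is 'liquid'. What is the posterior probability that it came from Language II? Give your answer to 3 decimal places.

The responsibility of component k is π_k f_k(x) divided by Σ_j π_j f_j(x).
Evaluate each component's likelihood at the observed value:
  p_I = P(liquid | comp) = 0.14
  p_II = P(liquid | comp) = 0.22
Multiply by the mixture weights:
  π_I·p_I = 0.90 × 0.14 = 0.126
  π_II·p_II = 0.10 × 0.22 = 0.022
Evidence: 0.126 + 0.022 = 0.148
So the posterior for Language II is 0.022 / 0.148 ≈ 0.149.

0.149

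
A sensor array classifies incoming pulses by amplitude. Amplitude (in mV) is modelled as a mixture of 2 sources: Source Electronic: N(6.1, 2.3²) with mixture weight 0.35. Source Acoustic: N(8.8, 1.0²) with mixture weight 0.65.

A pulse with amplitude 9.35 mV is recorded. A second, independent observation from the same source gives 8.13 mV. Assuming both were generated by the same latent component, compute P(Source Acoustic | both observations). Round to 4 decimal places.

0.9643

By Bayes' theorem, P(k | x) = w_k f_k(x) / Σ_j w_j f_j(x).
Since both observations come from the same component, the likelihood for component k is f_k(x₁)·f_k(x₂).
  p_Electronic = [0.0639155] × [0.117497] = 0.00750985
  p_Acoustic = [0.342944] × [0.318737] = 0.109309
Multiply by the mixture weights:
  w_Electronic·p_Electronic = 0.35 × 0.00750985 = 0.00262845
  w_Acoustic·p_Acoustic = 0.65 × 0.109309 = 0.0710508
Sum: 0.00262845 + 0.0710508 = 0.0736793
So the posterior for Source Acoustic is 0.0710508 / 0.0736793 ≈ 0.9643.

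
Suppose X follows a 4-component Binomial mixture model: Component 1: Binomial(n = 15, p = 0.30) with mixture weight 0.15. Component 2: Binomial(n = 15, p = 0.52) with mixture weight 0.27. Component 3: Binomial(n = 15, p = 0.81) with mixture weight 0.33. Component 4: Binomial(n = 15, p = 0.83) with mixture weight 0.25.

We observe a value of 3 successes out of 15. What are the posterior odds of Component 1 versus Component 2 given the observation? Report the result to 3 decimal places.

9.871

Only the two components matter; the odds are (w_i f_i(x)) / (w_j f_j(x)).
Component likelihoods at x = 3 successes out of 15:
  p_1 = C(15,3)·0.30^3·0.70^12 = 455·0.027·0.0138413 = 0.17004
  p_2 = C(15,3)·0.52^3·0.48^12 = 455·0.140608·0.000149587 = 0.0095701
  p_3 = C(15,3)·0.81^3·0.19^12 = 455·0.531441·2.21331e-09 = 5.35192e-07
  p_4 = C(15,3)·0.83^3·0.17^12 = 455·0.571787·5.82622e-10 = 1.51577e-07
Posterior odds = (w_1·p_1) / (w_2·p_2) = (0.15·0.17004) / (0.27·0.0095701) = 0.025506 / 0.00258393 ≈ 9.871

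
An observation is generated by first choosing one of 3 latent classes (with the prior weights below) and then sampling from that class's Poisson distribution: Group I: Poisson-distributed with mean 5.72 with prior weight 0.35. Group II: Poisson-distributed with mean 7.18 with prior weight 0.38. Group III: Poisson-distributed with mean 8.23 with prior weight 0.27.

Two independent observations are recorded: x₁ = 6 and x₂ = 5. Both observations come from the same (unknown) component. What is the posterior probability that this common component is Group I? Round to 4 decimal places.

P(component k | x) = π_k·f_k(x) / marginal(x), where marginal(x) = Σ_j π_j·f_j(x).
Since both observations come from the same component, the likelihood for component k is f_k(x₁)·f_k(x₂).
  p_I = [e^(−5.72)·5.72^6/6! = 0.159544] × [0.167353] = 0.0267002
  p_II = [e^(−7.18)·7.18^6/6! = 0.144937] × [0.121117] = 0.0175544
  p_III = [e^(−8.23)·8.23^6/6! = 0.115033] × [0.0838638] = 0.00964711
Unnormalised posteriors:
  π_I·p_I = 0.35 × 0.0267002 = 0.00934505
  π_II·p_II = 0.38 × 0.0175544 = 0.00667068
  π_III·p_III = 0.27 × 0.00964711 = 0.00260472
Evidence: 0.00934505 + 0.00667068 + 0.00260472 = 0.0186205
Responsibility of Group I: 0.00934505 / 0.0186205 ≈ 0.5019

0.5019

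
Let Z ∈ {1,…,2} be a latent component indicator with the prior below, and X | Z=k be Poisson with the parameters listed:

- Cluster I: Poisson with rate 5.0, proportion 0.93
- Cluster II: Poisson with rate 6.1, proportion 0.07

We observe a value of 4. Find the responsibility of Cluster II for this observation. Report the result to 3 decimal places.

0.053

Apply Bayes' rule: the posterior for each component is proportional to its prior times its likelihood at x.
Component likelihoods at x = 4:
  p_I = 0.175467
  p_II = 0.129393
Multiply by the mixture weights:
  P(Z=I)·p_I = 0.93 × 0.175467 = 0.163185
  P(Z=II)·p_II = 0.07 × 0.129393 = 0.00905753
Marginal: 0.163185 + 0.00905753 = 0.172242
P(Cluster II | x) ≈ 0.053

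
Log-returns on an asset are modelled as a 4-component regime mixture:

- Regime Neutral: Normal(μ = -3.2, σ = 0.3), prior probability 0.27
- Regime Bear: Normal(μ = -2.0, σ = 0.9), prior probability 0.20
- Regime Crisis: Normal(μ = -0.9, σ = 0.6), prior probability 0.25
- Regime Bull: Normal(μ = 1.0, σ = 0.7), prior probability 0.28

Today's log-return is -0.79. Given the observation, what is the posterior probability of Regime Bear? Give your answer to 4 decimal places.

Apply Bayes' rule: the posterior for each component is proportional to its prior times its likelihood at x.
Component likelihoods at x = -0.79:
  L_Neutral = (1/(0.3·√(2π)))·exp(−(-0.79−-3.2)²/(2·0.3²)) = 1.329808·exp(-32.26722) = 1.28918e-14
  L_Bear = (1/(0.9·√(2π)))·exp(−(-0.79−-2.0)²/(2·0.9²)) = 0.443269·exp(-0.90377) = 0.179542
  L_Crisis = (1/(0.6·√(2π)))·exp(−(-0.79−-0.9)²/(2·0.6²)) = 0.664904·exp(-0.01681) = 0.653823
  L_Bull = (1/(0.7·√(2π)))·exp(−(-0.79−1.0)²/(2·0.7²)) = 0.569918·exp(-3.26949) = 0.0216716
Prior × likelihood for each component:
  P(Z=Neutral)·L_Neutral = 0.27 × 1.28918e-14 = 3.48078e-15
  P(Z=Bear)·L_Bear = 0.20 × 0.179542 = 0.0359085
  P(Z=Crisis)·L_Crisis = 0.25 × 0.653823 = 0.163456
  P(Z=Bull)·L_Bull = 0.28 × 0.0216716 = 0.00606804
Denominator: 3.48078e-15 + 0.0359085 + 0.163456 + 0.00606804 = 0.205432
P(Regime Bear | the observation) = 0.0359085 / 0.205432 ≈ 0.1748

0.1748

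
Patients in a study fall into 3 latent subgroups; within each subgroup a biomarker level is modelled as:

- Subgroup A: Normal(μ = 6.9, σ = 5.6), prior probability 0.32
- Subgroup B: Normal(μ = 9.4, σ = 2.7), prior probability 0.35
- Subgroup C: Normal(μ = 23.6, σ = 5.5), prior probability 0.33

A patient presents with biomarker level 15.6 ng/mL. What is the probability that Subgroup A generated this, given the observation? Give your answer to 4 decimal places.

P(component k | x) = w_k·f_k(x) / marginal(x), where marginal(x) = Σ_j w_j·f_j(x).
Component likelihoods at x = 15.6 ng/mL:
  L_A = (1/(5.6·√(2π)))·exp(−(15.6−6.9)²/(2·5.6²)) = 0.071240·exp(-1.20679) = 0.0213117
  L_B = (1/(2.7·√(2π)))·exp(−(15.6−9.4)²/(2·2.7²)) = 0.147756·exp(-2.63649) = 0.0105812
  L_C = (1/(5.5·√(2π)))·exp(−(15.6−23.6)²/(2·5.5²)) = 0.072535·exp(-1.05785) = 0.0251842
Multiply by the mixture weights:
  w_A·L_A = 0.32 × 0.0213117 = 0.00681976
  w_B·L_B = 0.35 × 0.0105812 = 0.00370341
  w_C·L_C = 0.33 × 0.0251842 = 0.00831079
Normaliser: 0.00681976 + 0.00370341 + 0.00831079 = 0.018834
P(Subgroup A | 15.6 ng/mL) = 0.00681976 / 0.018834 ≈ 0.3621

0.3621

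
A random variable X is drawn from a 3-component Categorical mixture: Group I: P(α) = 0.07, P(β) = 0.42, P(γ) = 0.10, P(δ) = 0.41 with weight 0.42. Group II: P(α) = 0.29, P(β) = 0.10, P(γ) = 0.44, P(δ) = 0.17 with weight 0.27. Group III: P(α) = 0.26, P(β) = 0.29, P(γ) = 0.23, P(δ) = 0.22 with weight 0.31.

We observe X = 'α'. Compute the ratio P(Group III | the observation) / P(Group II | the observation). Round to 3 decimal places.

Only the two components matter; the odds are (w_i f_i(x)) / (w_j f_j(x)).
Evaluate each component's likelihood at the observed value:
  f_I = 0.07
  f_II = 0.29
  f_III = 0.26
Odds = (0.31/0.27) × (0.26/0.29) = 1.14815 × 0.896552 ≈ 1.029

1.029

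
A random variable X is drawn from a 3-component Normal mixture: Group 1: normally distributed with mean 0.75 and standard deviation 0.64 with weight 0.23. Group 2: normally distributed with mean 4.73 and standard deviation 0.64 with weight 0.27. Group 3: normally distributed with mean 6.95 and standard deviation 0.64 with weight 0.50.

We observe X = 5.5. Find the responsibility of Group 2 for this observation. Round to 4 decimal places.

P(component k | x) = π_k·f_k(x) / marginal(x), where marginal(x) = Σ_j π_j·f_j(x).
Evaluate each component's likelihood at the observed value:
  L_1 = 6.81305e-13
  L_2 = 0.302279
  L_3 = 0.0478741
Weight by the priors:
  π_1·L_1 = 0.23 × 6.81305e-13 = 1.567e-13
  π_2·L_2 = 0.27 × 0.302279 = 0.0816152
  π_3·L_3 = 0.50 × 0.0478741 = 0.0239371
Denominator: 1.567e-13 + 0.0816152 + 0.0239371 = 0.105552
P(Group 2 | the observation) ≈ 0.7732

0.7732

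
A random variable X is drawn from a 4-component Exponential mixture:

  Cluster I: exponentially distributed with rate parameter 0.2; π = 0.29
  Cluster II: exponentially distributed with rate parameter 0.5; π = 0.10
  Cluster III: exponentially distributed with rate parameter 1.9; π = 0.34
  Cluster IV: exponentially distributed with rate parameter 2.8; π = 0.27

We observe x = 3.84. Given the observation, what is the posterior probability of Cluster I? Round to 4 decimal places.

By Bayes' theorem, P(k | x) = P(Z=k) f_k(x) / Σ_j P(Z=j) f_j(x).
Component likelihoods at x = 3.84:
  f_I = 0.2·e^(−0.2·3.84) = 0.2·e^(−0.7680) = 0.092788
  f_II = 0.5·e^(−0.5·3.84) = 0.5·e^(−1.9200) = 0.0733035
  f_III = 1.9·e^(−1.9·3.84) = 1.9·e^(−7.2960) = 0.00128867
  f_IV = 2.8·e^(−2.8·3.84) = 2.8·e^(−10.7520) = 5.99272e-05
Multiply by the mixture weights:
  P(Z=I)·f_I = 0.29 × 0.092788 = 0.0269085
  P(Z=II)·f_II = 0.10 × 0.0733035 = 0.00733035
  P(Z=III)·f_III = 0.34 × 0.00128867 = 0.000438147
  P(Z=IV)·f_IV = 0.27 × 5.99272e-05 = 1.61803e-05
Normaliser: 0.0269085 + 0.00733035 + 0.000438147 + 1.61803e-05 = 0.0346932
Responsibility of Cluster I: 0.0269085 / 0.0346932 ≈ 0.7756

0.7756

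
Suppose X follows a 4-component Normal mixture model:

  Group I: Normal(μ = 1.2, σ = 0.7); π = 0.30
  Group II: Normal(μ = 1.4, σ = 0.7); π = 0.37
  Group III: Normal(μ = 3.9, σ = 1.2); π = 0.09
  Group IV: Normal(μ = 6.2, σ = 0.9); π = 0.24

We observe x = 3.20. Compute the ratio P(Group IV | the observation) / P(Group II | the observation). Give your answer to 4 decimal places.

The posterior odds equal the prior odds times the likelihood ratio: (P(Z=i)/P(Z=j))·(f_i(x)/f_j(x)).
Component likelihoods at x = 3.20:
  f_I = (1/(0.7·√(2π)))·exp(−(3.20−1.2)²/(2·0.7²)) = 0.569918·exp(-4.08163) = 0.00962014
  f_II = (1/(0.7·√(2π)))·exp(−(3.20−1.4)²/(2·0.7²)) = 0.569918·exp(-3.30612) = 0.0208921
  f_III = (1/(1.2·√(2π)))·exp(−(3.20−3.9)²/(2·1.2²)) = 0.332452·exp(-0.17014) = 0.280439
  f_IV = (1/(0.9·√(2π)))·exp(−(3.20−6.2)²/(2·0.9²)) = 0.443269·exp(-5.55556) = 0.00171364
Odds = (0.24/0.37) × (0.00171364/0.0208921) = 0.648649 × 0.0820237 ≈ 0.0532

0.0532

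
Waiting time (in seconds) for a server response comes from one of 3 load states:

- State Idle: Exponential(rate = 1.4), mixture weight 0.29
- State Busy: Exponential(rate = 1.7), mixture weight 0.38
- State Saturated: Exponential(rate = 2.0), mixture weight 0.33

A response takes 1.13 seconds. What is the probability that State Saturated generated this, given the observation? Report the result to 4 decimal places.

0.2789

By Bayes' theorem, P(k | x) = P(Z=k) f_k(x) / Σ_j P(Z=j) f_j(x).
Evaluate each component's likelihood at the observed value:
  p_Idle = 1.4·e^(−1.4·1.13) = 1.4·e^(−1.5820) = 0.287789
  p_Busy = 1.7·e^(−1.7·1.13) = 1.7·e^(−1.9210) = 0.248983
  p_Saturated = 2.0·e^(−2.0·1.13) = 2.0·e^(−2.2600) = 0.208701
Multiply by the mixture weights:
  P(Z=Idle)·p_Idle = 0.29 × 0.287789 = 0.0834588
  P(Z=Busy)·p_Busy = 0.38 × 0.248983 = 0.0946134
  P(Z=Saturated)·p_Saturated = 0.33 × 0.208701 = 0.0688713
Marginal: 0.0834588 + 0.0946134 + 0.0688713 = 0.246944
P(State Saturated | the observation) = 0.0688713 / 0.246944 ≈ 0.2789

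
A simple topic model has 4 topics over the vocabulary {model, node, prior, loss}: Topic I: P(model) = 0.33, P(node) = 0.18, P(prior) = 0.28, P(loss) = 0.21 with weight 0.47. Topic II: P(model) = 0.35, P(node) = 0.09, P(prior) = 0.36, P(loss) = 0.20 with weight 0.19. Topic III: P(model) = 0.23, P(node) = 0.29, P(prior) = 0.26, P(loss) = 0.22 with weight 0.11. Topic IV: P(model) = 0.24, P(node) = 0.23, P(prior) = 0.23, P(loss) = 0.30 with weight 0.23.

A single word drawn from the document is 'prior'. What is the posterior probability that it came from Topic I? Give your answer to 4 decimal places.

0.4675

Apply Bayes' rule: the posterior for each component is proportional to its prior times its likelihood at x.
Component likelihoods at x = 'prior':
  p_I = 0.28
  p_II = 0.36
  p_III = 0.26
  p_IV = 0.23
Unnormalised posteriors:
  π_I·p_I = 0.47 × 0.28 = 0.1316
  π_II·p_II = 0.19 × 0.36 = 0.0684
  π_III·p_III = 0.11 × 0.26 = 0.0286
  π_IV·p_IV = 0.23 × 0.23 = 0.0529
Marginal: 0.1316 + 0.0684 + 0.0286 + 0.0529 = 0.2815
Responsibility of Topic I: 0.1316 / 0.2815 ≈ 0.4675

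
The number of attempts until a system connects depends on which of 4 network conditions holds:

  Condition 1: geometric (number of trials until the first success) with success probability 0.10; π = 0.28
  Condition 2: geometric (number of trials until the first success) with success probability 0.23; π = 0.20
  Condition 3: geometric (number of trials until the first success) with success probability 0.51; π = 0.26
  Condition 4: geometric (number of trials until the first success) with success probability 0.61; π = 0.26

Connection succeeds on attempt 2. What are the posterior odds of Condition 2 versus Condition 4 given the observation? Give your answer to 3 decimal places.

0.573

The posterior odds equal the prior odds times the likelihood ratio: (π_i/π_j)·(f_i(x)/f_j(x)).
Geometric probabilities:
  f_1 = 0.10·(1−0.10)^1 = 0.10·0.9 = 0.09
  f_2 = 0.23·(1−0.23)^1 = 0.23·0.77 = 0.1771
  f_3 = 0.51·(1−0.51)^1 = 0.51·0.49 = 0.2499
  f_4 = 0.61·(1−0.61)^1 = 0.61·0.39 = 0.2379
Posterior odds = (π_2·f_2) / (π_4·f_4) = (0.20·0.1771) / (0.26·0.2379) = 0.03542 / 0.061854 ≈ 0.573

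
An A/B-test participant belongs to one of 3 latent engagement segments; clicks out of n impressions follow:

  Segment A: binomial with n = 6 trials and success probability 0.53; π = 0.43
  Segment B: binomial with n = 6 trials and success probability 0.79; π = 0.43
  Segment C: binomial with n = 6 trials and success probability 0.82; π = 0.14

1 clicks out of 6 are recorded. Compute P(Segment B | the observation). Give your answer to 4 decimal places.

0.0258

P(component k | x) = π_k·f_k(x) / marginal(x), where marginal(x) = Σ_j π_j·f_j(x).
Binomial probabilities:
  L_A = 0.0729317
  L_B = 0.00193586
  L_C = 0.000929667
Unnormalised posteriors:
  π_A·L_A = 0.43 × 0.0729317 = 0.0313606
  π_B·L_B = 0.43 × 0.00193586 = 0.000832421
  π_C·L_C = 0.14 × 0.000929667 = 0.000130153
Normaliser: 0.0313606 + 0.000832421 + 0.000130153 = 0.0323232
So the posterior for Segment B is 0.000832421 / 0.0323232 ≈ 0.0258.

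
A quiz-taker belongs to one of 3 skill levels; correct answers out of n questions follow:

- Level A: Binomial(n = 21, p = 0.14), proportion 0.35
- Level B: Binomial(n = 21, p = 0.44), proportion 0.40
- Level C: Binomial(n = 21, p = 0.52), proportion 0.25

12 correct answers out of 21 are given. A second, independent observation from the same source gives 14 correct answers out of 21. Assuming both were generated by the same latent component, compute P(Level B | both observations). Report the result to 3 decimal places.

0.197

Apply Bayes' rule: the posterior for each component is proportional to its prior times its likelihood at x.
Since both observations come from the same component, the likelihood for component k is f_k(x₁)·f_k(x₂).
  f_A = [4.28811e-06] × [4.49559e-08] = 1.92776e-13
  f_B = [0.083824] × [0.0204719] = 0.00171604
  f_C = [0.155401] × [0.0721507] = 0.0112123
Weight by the priors:
  π_A·f_A = 0.35 × 1.92776e-13 = 6.74716e-14
  π_B·f_B = 0.40 × 0.00171604 = 0.000686415
  π_C·f_C = 0.25 × 0.0112123 = 0.00280308
Sum: 6.74716e-14 + 0.000686415 + 0.00280308 = 0.0034895
P(Level B | x₁, x₂) ≈ 0.197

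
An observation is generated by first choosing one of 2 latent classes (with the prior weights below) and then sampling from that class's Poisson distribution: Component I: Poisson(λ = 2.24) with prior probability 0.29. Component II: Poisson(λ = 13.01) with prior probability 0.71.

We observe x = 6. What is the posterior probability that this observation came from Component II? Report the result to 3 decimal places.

0.664

Apply Bayes' rule: the posterior for each component is proportional to its prior times its likelihood at x.
Component likelihoods at x = 6:
  p_I = e^(−2.24)·2.24^6/6! = 0.0186782
  p_II = e^(−13.01)·13.01^6/6! = 0.0150716
Multiply by the mixture weights:
  π_I·p_I = 0.29 × 0.0186782 = 0.00541669
  π_II·p_II = 0.71 × 0.0150716 = 0.0107009
Evidence: 0.00541669 + 0.0107009 = 0.0161175
P(Component II | x) ≈ 0.664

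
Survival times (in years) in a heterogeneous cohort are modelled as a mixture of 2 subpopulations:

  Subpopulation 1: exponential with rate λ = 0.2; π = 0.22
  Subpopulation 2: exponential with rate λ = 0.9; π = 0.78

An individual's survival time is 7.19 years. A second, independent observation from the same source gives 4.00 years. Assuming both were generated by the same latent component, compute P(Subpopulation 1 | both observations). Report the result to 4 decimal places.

P(component k | x) = π_k·f_k(x) / marginal(x), where marginal(x) = Σ_j π_j·f_j(x).
Since both observations come from the same component, the likelihood for component k is f_k(x₁)·f_k(x₂).
  p_1 = [0.2·e^(−0.2·7.19) = 0.2·e^(−1.4380) = 0.0474804] × [0.0898658] = 0.00426687
  p_2 = [0.9·e^(−0.9·7.19) = 0.9·e^(−6.4710) = 0.00139291] × [0.0245914] = 3.42535e-05
Multiply by the mixture weights:
  π_1·p_1 = 0.22 × 0.00426687 = 0.00093871
  π_2·p_2 = 0.78 × 3.42535e-05 = 2.67178e-05
Denominator: 0.00093871 + 2.67178e-05 = 0.000965428
P(Subpopulation 1 | x) ≈ 0.9723

0.9723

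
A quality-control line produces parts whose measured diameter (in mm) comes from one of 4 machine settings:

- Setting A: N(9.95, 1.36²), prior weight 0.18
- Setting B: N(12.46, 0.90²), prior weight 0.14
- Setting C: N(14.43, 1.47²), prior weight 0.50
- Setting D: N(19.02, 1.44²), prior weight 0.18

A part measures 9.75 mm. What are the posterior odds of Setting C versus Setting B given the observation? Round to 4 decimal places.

Only the two components matter; the odds are (w_i f_i(x)) / (w_j f_j(x)).
Normal densities:
  p_A = (1/(1.36·√(2π)))·exp(−(9.75−9.95)²/(2·1.36²)) = 0.293340·exp(-0.01081) = 0.290185
  p_B = (1/(0.90·√(2π)))·exp(−(9.75−12.46)²/(2·0.90²)) = 0.443269·exp(-4.53340) = 0.00476255
  p_C = (1/(1.47·√(2π)))·exp(−(9.75−14.43)²/(2·1.47²)) = 0.271389·exp(-5.06789) = 0.00170859
  p_D = (1/(1.44·√(2π)))·exp(−(9.75−19.02)²/(2·1.44²)) = 0.277043·exp(-20.72070) = 2.77754e-10
0.000854293 / 0.000666756 ≈ 1.2813

1.2813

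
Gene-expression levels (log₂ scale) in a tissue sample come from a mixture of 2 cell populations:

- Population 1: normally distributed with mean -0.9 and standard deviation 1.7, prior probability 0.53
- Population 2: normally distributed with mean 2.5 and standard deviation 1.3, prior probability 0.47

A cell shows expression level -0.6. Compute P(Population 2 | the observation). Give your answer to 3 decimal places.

The responsibility of component k is π_k f_k(x) divided by Σ_j π_j f_j(x).
Normal densities:
  p_1 = 0.231046
  p_2 = 0.0178724
Prior × likelihood for each component:
  π_1·p_1 = 0.53 × 0.231046 = 0.122454
  π_2·p_2 = 0.47 × 0.0178724 = 0.00840002
Marginal: 0.122454 + 0.00840002 = 0.130854
Responsibility of Population 2: 0.00840002 / 0.130854 ≈ 0.064

0.064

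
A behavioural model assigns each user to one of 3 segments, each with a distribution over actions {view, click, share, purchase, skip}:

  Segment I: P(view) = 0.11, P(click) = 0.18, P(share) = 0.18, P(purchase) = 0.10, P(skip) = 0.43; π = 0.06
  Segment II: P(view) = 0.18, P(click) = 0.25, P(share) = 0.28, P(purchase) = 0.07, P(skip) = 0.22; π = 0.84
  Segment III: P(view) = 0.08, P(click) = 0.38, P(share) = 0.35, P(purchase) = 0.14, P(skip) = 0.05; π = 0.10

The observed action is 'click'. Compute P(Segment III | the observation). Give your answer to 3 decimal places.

0.147

By Bayes' theorem, P(k | x) = P(Z=k) f_k(x) / Σ_j P(Z=j) f_j(x).
Component likelihoods at x = 'click':
  p_I = P(click | comp) = 0.18
  p_II = P(click | comp) = 0.25
  p_III = P(click | comp) = 0.38
Weight by the priors:
  P(Z=I)·p_I = 0.06 × 0.18 = 0.0108
  P(Z=II)·p_II = 0.84 × 0.25 = 0.21
  P(Z=III)·p_III = 0.10 × 0.38 = 0.038
Denominator: 0.0108 + 0.21 + 0.038 = 0.2588
So the posterior for Segment III is 0.038 / 0.2588 ≈ 0.147.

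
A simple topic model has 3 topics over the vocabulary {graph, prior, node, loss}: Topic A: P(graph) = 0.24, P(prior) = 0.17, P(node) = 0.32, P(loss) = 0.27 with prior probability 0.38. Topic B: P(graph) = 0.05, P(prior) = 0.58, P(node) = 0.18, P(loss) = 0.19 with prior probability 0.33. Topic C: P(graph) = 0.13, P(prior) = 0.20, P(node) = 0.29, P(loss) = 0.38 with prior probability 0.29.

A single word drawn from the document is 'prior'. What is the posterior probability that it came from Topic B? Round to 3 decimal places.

0.610

Apply Bayes' rule: the posterior for each component is proportional to its prior times its likelihood at x.
Evaluate each component's likelihood at the observed value:
  f_A = 0.17
  f_B = 0.58
  f_C = 0.2
Multiply by the mixture weights:
  P(Z=A)·f_A = 0.38 × 0.17 = 0.0646
  P(Z=B)·f_B = 0.33 × 0.58 = 0.1914
  P(Z=C)·f_C = 0.29 × 0.2 = 0.058
Evidence: 0.0646 + 0.1914 + 0.058 = 0.314
Responsibility of Topic B: 0.1914 / 0.314 ≈ 0.610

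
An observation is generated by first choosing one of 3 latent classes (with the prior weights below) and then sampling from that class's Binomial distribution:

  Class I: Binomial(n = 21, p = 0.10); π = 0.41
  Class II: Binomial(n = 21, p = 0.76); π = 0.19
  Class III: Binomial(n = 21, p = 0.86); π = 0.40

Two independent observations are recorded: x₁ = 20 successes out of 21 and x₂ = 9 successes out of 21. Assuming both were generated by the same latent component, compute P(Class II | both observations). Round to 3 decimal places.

0.936

P(component k | x) = π_k·f_k(x) / marginal(x), where marginal(x) = Σ_j π_j·f_j(x).
Since both observations come from the same component, the likelihood for component k is f_k(x₁)·f_k(x₂).
  L_I = [1.89e-19] × [8.30145e-05] = 1.56897e-23
  L_II = [0.0208306] × [0.000908032] = 1.89149e-05
  L_III = [0.143985] × [4.28811e-06] = 6.17423e-07
Prior × likelihood for each component:
  π_I·L_I = 0.41 × 1.56897e-23 = 6.43279e-24
  π_II·L_II = 0.19 × 1.89149e-05 = 3.59383e-06
  π_III·L_III = 0.40 × 6.17423e-07 = 2.46969e-07
Marginal: 6.43279e-24 + 3.59383e-06 + 2.46969e-07 = 3.8408e-06
So the posterior for Class II is 3.59383e-06 / 3.8408e-06 ≈ 0.936.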